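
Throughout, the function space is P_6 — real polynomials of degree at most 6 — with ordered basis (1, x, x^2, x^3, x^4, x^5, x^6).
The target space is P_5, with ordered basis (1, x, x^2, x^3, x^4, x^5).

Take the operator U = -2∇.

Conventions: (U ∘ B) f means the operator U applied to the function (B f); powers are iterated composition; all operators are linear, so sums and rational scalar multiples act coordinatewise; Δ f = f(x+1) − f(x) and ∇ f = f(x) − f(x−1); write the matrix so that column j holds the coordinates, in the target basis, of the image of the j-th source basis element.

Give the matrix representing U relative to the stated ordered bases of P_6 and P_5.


image of 1: 0
image of x: -2
image of x^2: -4x + 2
image of x^3: -6x^2 + 6x - 2
image of x^4: -8x^3 + 12x^2 - 8x + 2
image of x^5: -10x^4 + 20x^3 - 20x^2 + 10x - 2
image of x^6: -12x^5 + 30x^4 - 40x^3 + 30x^2 - 12x + 2
each image's coordinates form column j of the matrix

the matrix is [[0, -2, 2, -2, 2, -2, 2]; [0, 0, -4, 6, -8, 10, -12]; [0, 0, 0, -6, 12, -20, 30]; [0, 0, 0, 0, -8, 20, -40]; [0, 0, 0, 0, 0, -10, 30]; [0, 0, 0, 0, 0, 0, -12]] (rows listed top to bottom)


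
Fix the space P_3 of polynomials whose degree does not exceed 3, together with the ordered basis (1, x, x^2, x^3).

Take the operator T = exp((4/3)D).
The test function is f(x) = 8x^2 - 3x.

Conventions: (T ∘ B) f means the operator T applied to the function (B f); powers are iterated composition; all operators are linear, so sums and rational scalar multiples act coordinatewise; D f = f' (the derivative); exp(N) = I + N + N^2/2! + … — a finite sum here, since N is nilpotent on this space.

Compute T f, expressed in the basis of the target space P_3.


order-1 term: (64/3)x - 4
order-2 term: 128/9
the series for exp((4/3)D) f terminates at order 2
exp((4/3)D) f = 8x^2 + (55/3)x + 92/9

the image equals g(x) = 8x^2 + (55/3)x + 92/9


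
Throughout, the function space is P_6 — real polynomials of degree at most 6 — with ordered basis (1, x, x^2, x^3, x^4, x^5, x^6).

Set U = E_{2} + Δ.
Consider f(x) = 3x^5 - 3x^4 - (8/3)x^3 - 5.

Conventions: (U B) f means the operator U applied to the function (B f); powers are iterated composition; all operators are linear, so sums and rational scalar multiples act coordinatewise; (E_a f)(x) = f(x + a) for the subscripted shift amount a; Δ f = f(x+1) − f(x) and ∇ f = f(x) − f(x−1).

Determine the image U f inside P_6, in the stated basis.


E_{2} f = 3x^5 + 27x^4 + (280/3)x^3 + 152x^2 + 112x + 65/3
Δ f = 15x^4 + 18x^3 + 4x^2 - 5x - 8/3
(E_{2} + Δ) f = 3x^5 + 42x^4 + (334/3)x^3 + 156x^2 + 107x + 19

the result is g(x) = 3x^5 + 42x^4 + (334/3)x^3 + 156x^2 + 107x + 19


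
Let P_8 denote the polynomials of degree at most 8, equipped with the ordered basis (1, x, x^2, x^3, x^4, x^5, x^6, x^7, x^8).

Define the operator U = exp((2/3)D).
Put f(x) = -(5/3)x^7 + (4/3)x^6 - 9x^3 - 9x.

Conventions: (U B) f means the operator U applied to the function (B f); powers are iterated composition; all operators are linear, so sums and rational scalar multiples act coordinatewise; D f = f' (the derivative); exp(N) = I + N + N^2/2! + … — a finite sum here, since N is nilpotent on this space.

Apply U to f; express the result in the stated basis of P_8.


order-1 term: -(70/9)x^6 + (16/3)x^5 - 18x^2 - 6
order-2 term: -(140/9)x^5 + (80/9)x^4 - 12x
order-3 term: -(1400/81)x^4 + (640/81)x^3 - 8/3
order-4 term: -(2800/243)x^3 + (320/81)x^2
order-5 term: -(1120/243)x^2 + (256/243)x
order-6 term: -(2240/2187)x + 256/2187
order-7 term: -640/6561
the series for exp((2/3)D) f terminates at order 7
exp((2/3)D) f = -(5/3)x^7 - (58/9)x^6 - (92/9)x^5 - (680/81)x^4 - (3067/243)x^3 - (4534/243)x^2 - (45863/2187)x - 56734/6561

the image equals g(x) = -(5/3)x^7 - (58/9)x^6 - (92/9)x^5 - (680/81)x^4 - (3067/243)x^3 - (4534/243)x^2 - (45863/2187)x - 56734/6561


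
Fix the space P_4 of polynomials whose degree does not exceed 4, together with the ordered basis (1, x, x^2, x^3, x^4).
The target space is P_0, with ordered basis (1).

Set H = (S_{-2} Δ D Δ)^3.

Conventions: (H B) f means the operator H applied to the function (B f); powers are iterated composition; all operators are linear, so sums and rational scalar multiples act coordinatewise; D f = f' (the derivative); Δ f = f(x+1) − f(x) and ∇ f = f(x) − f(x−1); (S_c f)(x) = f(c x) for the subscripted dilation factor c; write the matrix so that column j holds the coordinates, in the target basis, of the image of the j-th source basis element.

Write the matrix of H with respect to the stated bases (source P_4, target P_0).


the matrix is [[0, 0, 0, 0, 0]] (rows listed top to bottom)

image of 1: 0
image of x: 0
image of x^2: 0
image of x^3: 0
image of x^4: 0
each image's coordinates form column j of the matrix


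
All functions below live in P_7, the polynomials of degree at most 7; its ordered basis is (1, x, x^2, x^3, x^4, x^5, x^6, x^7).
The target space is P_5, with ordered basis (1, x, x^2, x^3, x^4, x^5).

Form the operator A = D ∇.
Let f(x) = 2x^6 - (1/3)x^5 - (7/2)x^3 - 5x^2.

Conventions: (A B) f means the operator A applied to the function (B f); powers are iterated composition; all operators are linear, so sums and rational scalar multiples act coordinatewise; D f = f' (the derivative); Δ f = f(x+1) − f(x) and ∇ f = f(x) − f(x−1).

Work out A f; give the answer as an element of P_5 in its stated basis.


the image equals g(x) = 60x^4 - (380/3)x^3 + 130x^2 - (263/3)x + 85/6

∇ f = 12x^5 - (95/3)x^4 + (130/3)x^3 - (263/6)x^2 + (85/6)x - 5/6
D ∇ f = 60x^4 - (380/3)x^3 + 130x^2 - (263/3)x + 85/6


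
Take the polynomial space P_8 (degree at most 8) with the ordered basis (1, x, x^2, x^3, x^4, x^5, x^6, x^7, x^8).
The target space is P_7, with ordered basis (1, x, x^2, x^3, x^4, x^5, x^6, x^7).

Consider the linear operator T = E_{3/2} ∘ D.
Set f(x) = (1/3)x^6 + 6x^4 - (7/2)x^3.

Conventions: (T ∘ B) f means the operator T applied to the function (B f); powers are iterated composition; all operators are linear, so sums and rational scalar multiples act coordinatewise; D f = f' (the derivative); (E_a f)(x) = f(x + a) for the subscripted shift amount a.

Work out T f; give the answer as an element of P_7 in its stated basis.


D f = 2x^5 + 24x^3 - (21/2)x^2
E_{3/2} D f = 2x^5 + 15x^4 + 69x^3 + 165x^2 + (1449/8)x + 1161/16

the image equals g(x) = 2x^5 + 15x^4 + 69x^3 + 165x^2 + (1449/8)x + 1161/16


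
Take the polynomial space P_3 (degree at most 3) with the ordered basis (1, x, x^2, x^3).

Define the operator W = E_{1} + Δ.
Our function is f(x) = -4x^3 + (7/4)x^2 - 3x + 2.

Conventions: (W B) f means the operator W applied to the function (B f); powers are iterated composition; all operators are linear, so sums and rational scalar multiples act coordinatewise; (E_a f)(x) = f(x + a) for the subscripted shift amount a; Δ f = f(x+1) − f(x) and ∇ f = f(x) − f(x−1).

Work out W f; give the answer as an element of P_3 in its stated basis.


the result is g(x) = -4x^3 - (89/4)x^2 - 20x - 17/2

E_{1} f = -4x^3 - (41/4)x^2 - (23/2)x - 13/4
Δ f = -12x^2 - (17/2)x - 21/4
(E_{1} + Δ) f = -4x^3 - (89/4)x^2 - 20x - 17/2


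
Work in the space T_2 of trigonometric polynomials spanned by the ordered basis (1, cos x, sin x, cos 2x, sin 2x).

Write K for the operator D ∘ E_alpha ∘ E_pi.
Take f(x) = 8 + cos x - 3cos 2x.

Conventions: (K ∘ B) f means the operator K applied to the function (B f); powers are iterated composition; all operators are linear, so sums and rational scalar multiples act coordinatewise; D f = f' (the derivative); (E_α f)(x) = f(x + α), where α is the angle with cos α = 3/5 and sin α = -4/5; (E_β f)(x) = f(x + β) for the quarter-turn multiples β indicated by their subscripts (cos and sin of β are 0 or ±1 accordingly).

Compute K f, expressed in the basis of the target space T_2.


g(x) = -(4/5)cos x + (3/5)sin x - (144/25)cos 2x - (42/25)sin 2x

E_pi f = 8 - cos x - 3cos 2x
E_alpha E_pi f = 8 - (3/5)cos x - (4/5)sin x + (21/25)cos 2x - (72/25)sin 2x
D E_alpha E_pi f = -(4/5)cos x + (3/5)sin x - (144/25)cos 2x - (42/25)sin 2x


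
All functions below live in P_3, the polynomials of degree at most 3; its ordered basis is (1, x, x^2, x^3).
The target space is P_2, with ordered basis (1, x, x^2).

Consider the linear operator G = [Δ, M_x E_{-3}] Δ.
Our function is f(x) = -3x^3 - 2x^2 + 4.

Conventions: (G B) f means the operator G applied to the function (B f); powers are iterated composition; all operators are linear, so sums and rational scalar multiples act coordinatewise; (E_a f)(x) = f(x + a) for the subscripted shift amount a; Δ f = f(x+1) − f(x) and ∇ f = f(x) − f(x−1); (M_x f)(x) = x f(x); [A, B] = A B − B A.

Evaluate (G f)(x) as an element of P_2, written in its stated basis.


g(x) = -9x^2 + 23x - 15

Δ f = -9x^2 - 13x - 5
E_{-3} Δ f = -9x^2 + 41x - 47
M_x E_{-3} Δ f = -9x^3 + 41x^2 - 47x
Δ (M_x E_{-3}) Δ f = -27x^2 + 55x - 15
Δ Δ f = -18x - 22
E_{-3} Δ Δ f = -18x + 32
M_x E_{-3} Δ Δ f = -18x^2 + 32x
[Δ, M_x E_{-3}] Δ f = -9x^2 + 23x - 15


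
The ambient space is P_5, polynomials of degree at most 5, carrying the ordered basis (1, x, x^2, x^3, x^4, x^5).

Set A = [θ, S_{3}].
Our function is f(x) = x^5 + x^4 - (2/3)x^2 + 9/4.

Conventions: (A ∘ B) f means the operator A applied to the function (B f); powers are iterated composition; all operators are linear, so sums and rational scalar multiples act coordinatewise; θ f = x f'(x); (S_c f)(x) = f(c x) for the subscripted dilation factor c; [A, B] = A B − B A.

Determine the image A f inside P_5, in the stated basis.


S_{3} f = 243x^5 + 81x^4 - 6x^2 + 9/4
θ S_{3} f = 1215x^5 + 324x^4 - 12x^2
θ f = 5x^5 + 4x^4 - (4/3)x^2
S_{3} θ f = 1215x^5 + 324x^4 - 12x^2
[θ, S_{3}] f = 0

the image equals g(x) = 0


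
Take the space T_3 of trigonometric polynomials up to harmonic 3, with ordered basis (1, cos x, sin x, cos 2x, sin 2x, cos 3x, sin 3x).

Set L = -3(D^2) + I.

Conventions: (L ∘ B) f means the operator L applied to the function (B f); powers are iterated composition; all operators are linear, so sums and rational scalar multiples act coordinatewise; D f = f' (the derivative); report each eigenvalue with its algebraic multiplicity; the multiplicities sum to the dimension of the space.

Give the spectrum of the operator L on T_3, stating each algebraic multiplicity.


λ = 1 (multiplicity 1), λ = 4 (multiplicity 2), λ = 13 (multiplicity 2), λ = 28 (multiplicity 2)

image of 1: 1
image of cos x: 4cos x
image of sin x: 4sin x
image of cos 2x: 13cos 2x
image of sin 2x: 13sin 2x
image of cos 3x: 28cos 3x
image of sin 3x: 28sin 3x
the matrix is diagonal; its diagonal is (1, 4, 4, 13, 13, 28, 28)
for a triangular matrix the eigenvalues are the diagonal entries, with algebraic multiplicity their repetition count


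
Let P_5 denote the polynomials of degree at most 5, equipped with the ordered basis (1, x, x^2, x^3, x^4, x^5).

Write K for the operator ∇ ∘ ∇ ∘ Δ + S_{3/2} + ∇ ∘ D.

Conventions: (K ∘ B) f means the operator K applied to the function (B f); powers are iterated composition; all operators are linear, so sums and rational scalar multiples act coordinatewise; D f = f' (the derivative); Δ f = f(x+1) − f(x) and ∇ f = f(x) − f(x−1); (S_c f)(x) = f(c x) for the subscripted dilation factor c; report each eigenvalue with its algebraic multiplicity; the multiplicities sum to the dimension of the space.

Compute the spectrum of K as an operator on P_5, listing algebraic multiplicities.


λ = 1 (multiplicity 1), λ = 3/2 (multiplicity 1), λ = 9/4 (multiplicity 1), λ = 27/8 (multiplicity 1), λ = 81/16 (multiplicity 1), λ = 243/32 (multiplicity 1)

image of 1: 1
image of x: (3/2)x
image of x^2: (9/4)x^2 + 2
image of x^3: (27/8)x^3 + 6x + 3
image of x^4: (81/16)x^4 + 12x^2 + 12x - 8
image of x^5: (243/32)x^5 + 20x^3 + 30x^2 - 40x + 25
the matrix is upper triangular; its diagonal is (1, 3/2, 9/4, 27/8, 81/16, 243/32)
for a triangular matrix the eigenvalues are the diagonal entries, with algebraic multiplicity their repetition count


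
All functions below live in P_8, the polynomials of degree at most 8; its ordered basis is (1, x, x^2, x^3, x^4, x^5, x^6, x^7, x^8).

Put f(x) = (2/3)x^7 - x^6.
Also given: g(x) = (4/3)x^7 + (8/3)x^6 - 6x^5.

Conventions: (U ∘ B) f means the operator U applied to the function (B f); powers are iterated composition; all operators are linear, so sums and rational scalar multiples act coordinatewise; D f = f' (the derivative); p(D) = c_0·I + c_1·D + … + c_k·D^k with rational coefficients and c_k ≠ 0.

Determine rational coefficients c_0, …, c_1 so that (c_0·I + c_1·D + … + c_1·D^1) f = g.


c_0 = 2, c_1 = 1

D^0 f = (2/3)x^7 - x^6
D^1 f = (14/3)x^6 - 6x^5
matching coefficients of g against c_0 f + c_1 Df + … from the top degree down determines the c_i
solution: c_0 = 2, c_1 = 1


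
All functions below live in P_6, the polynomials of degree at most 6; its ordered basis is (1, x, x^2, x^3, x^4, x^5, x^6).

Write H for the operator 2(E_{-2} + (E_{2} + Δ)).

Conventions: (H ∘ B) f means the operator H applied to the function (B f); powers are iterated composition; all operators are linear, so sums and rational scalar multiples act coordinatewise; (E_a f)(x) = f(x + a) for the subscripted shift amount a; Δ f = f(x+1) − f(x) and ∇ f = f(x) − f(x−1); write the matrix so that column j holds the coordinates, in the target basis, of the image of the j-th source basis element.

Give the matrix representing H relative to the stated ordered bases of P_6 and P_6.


image of 1: 4
image of x: 4x + 2
image of x^2: 4x^2 + 4x + 18
image of x^3: 4x^3 + 6x^2 + 54x + 2
image of x^4: 4x^4 + 8x^3 + 108x^2 + 8x + 66
image of x^5: 4x^5 + 10x^4 + 180x^3 + 20x^2 + 330x + 2
image of x^6: 4x^6 + 12x^5 + 270x^4 + 40x^3 + 990x^2 + 12x + 258
each image's coordinates form column j of the matrix

the matrix is [[4, 2, 18, 2, 66, 2, 258]; [0, 4, 4, 54, 8, 330, 12]; [0, 0, 4, 6, 108, 20, 990]; [0, 0, 0, 4, 8, 180, 40]; [0, 0, 0, 0, 4, 10, 270]; [0, 0, 0, 0, 0, 4, 12]; [0, 0, 0, 0, 0, 0, 4]] (rows listed top to bottom)


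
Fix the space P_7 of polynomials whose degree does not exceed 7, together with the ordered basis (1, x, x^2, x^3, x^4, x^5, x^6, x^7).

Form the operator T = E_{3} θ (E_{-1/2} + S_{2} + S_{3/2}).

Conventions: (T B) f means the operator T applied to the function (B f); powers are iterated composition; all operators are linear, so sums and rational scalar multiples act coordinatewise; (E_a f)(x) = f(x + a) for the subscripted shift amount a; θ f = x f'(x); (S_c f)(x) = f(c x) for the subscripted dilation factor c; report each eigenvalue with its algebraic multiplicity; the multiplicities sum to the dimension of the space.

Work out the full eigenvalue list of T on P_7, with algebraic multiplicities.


image of 1: 0
image of x: (9/2)x + 27/2
image of x^2: (29/2)x^2 + 86x + 255/2
image of x^3: (297/8)x^3 + (2649/8)x^2 + (7881/8)x + 7821/8
image of x^4: (353/4)x^4 + 1053x^3 + (9429/2)x^2 + (18773/2)x + 28047/4
image of x^5: (6495/32)x^5 + (97105/32)x^4 + (290475/16)x^3 + (869225/16)x^2 + (2601925/32)x + 1558155/32
image of x^6: (14667/32)x^6 + (131763/16)x^5 + (1973325/32)x^4 + (1970625/8)x^3 + (17714625/32)x^2 + (2654475/4)x + 10608525/32
image of x^7: (130893/128)x^7 + (2746065/128)x^6 + (24693753/128)x^5 + (123379165/128)x^4 + (369906495/128)x^3 + (665474691/128)x^2 + (665168441/128)x + 284959689/128
the matrix is upper triangular; its diagonal is (0, 9/2, 29/2, 297/8, 353/4, 6495/32, 14667/32, 130893/128)
for a triangular matrix the eigenvalues are the diagonal entries, with algebraic multiplicity their repetition count

λ = 0 (multiplicity 1), λ = 9/2 (multiplicity 1), λ = 29/2 (multiplicity 1), λ = 297/8 (multiplicity 1), λ = 353/4 (multiplicity 1), λ = 6495/32 (multiplicity 1), λ = 14667/32 (multiplicity 1), λ = 130893/128 (multiplicity 1)


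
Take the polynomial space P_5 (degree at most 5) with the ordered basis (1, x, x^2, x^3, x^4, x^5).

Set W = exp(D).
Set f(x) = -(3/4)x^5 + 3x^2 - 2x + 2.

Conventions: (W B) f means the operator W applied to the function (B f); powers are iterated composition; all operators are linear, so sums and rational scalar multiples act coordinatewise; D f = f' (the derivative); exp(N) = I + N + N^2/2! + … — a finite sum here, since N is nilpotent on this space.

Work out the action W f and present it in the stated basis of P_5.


the result is g(x) = -(3/4)x^5 - (15/4)x^4 - (15/2)x^3 - (9/2)x^2 + (1/4)x + 9/4

order-1 term: -(15/4)x^4 + 6x - 2
order-2 term: -(15/2)x^3 + 3
order-3 term: -(15/2)x^2
order-4 term: -(15/4)x
order-5 term: -3/4
the series for exp(D) f terminates at order 5
exp(D) f = -(3/4)x^5 - (15/4)x^4 - (15/2)x^3 - (9/2)x^2 + (1/4)x + 9/4


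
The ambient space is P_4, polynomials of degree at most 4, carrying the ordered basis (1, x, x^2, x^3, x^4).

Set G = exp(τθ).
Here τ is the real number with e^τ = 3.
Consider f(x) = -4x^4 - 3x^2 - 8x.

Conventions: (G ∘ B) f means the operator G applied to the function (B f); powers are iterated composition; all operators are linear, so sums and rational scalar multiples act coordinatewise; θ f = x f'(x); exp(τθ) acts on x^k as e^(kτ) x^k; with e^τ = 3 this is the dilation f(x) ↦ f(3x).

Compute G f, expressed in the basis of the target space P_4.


exp(τθ) x^k = e^(kτ) x^k; with e^τ = 3 this sends x^k to 3^k x^k
x ↦ 3 x
x^2 ↦ 9 x^2
x^4 ↦ 81 x^4
applying this coordinatewise to f: exp(τθ) f = -324x^4 - 27x^2 - 24x

the image equals g(x) = -324x^4 - 27x^2 - 24x


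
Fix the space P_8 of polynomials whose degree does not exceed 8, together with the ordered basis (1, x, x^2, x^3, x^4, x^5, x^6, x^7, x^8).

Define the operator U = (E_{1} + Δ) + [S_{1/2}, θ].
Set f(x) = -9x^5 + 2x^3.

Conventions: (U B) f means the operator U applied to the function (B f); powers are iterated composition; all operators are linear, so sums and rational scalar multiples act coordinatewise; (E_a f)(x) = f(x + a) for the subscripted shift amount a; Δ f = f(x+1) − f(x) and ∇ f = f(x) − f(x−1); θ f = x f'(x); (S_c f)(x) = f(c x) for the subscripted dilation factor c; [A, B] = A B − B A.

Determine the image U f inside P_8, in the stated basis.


the result is g(x) = -9x^5 - 90x^4 - 178x^3 - 168x^2 - 78x - 14

E_{1} f = -9x^5 - 45x^4 - 88x^3 - 84x^2 - 39x - 7
Δ f = -45x^4 - 90x^3 - 84x^2 - 39x - 7
(E_{1} + Δ) f = -9x^5 - 90x^4 - 178x^3 - 168x^2 - 78x - 14
θ f = -45x^5 + 6x^3
S_{1/2} θ f = -(45/32)x^5 + (3/4)x^3
S_{1/2} f = -(9/32)x^5 + (1/4)x^3
θ S_{1/2} f = -(45/32)x^5 + (3/4)x^3
[S_{1/2}, θ] f = 0
((E_{1} + Δ) + [S_{1/2}, θ]) f = -9x^5 - 90x^4 - 178x^3 - 168x^2 - 78x - 14


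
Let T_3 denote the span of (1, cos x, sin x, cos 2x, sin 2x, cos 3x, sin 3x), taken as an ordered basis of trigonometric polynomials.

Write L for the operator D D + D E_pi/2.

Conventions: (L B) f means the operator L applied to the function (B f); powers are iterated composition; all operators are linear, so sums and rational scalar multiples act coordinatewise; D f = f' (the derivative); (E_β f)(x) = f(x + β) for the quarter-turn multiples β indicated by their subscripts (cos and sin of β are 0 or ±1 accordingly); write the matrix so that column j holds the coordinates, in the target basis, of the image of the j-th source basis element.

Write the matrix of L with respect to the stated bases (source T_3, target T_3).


the matrix is [[0, 0, 0, 0, 0, 0, 0]; [0, -2, 0, 0, 0, 0, 0]; [0, 0, -2, 0, 0, 0, 0]; [0, 0, 0, -4, -2, 0, 0]; [0, 0, 0, 2, -4, 0, 0]; [0, 0, 0, 0, 0, -6, 0]; [0, 0, 0, 0, 0, 0, -6]] (rows listed top to bottom)

image of 1: 0
image of cos x: -2cos x
image of sin x: -2sin x
image of cos 2x: -4cos 2x + 2sin 2x
image of sin 2x: -2cos 2x - 4sin 2x
image of cos 3x: -6cos 3x
image of sin 3x: -6sin 3x
each image's coordinates form column j of the matrix


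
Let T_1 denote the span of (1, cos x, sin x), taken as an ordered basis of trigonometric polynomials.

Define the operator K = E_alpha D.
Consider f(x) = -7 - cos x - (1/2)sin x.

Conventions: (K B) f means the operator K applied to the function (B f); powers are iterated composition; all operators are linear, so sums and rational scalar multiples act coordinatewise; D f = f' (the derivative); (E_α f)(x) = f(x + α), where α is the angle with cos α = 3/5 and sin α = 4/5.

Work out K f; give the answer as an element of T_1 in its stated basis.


the result is g(x) = (1/2)cos x + sin x

D f = -(1/2)cos x + sin x
E_alpha D f = (1/2)cos x + sin x


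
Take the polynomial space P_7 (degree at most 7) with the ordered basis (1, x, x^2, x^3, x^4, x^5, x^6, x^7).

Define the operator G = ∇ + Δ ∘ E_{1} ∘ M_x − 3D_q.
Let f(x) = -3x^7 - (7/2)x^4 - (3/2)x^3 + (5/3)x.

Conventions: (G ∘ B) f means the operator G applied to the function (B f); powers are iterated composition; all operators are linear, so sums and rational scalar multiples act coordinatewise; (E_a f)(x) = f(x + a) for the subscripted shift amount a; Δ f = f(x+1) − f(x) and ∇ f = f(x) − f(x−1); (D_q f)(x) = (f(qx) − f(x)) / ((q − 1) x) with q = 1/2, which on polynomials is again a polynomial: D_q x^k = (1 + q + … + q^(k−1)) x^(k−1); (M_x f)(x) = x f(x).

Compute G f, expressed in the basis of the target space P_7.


∇ f = -21x^6 + 63x^5 - 105x^4 + 91x^3 - (93/2)x^2 + (23/2)x + 2/3
M_x f = -3x^8 - (7/2)x^5 - (3/2)x^4 + (5/3)x^2
E_{1} M_x f = -3x^8 - 24x^7 - 84x^6 - (343/2)x^5 - 229x^4 - 209x^3 - (379/3)x^2 - (265/6)x - 19/3
Δ E_{1} M_x f = -24x^7 - 252x^6 - 1176x^5 - (6335/2)x^4 - 5319x^3 - 5564x^2 - (20095/6)x - 891
D_q f = -(381/64)x^6 - (105/16)x^3 - (21/8)x^2 + 5/3
(-3D_q) f = (1143/64)x^6 + (315/16)x^3 + (63/8)x^2 - 5
(∇ + Δ ∘ E_{1} ∘ M_x − 3D_q) f = -24x^7 - (16329/64)x^6 - 1113x^5 - (6545/2)x^4 - (83333/16)x^3 - (44821/8)x^2 - (10013/3)x - 2686/3

the image equals g(x) = -24x^7 - (16329/64)x^6 - 1113x^5 - (6545/2)x^4 - (83333/16)x^3 - (44821/8)x^2 - (10013/3)x - 2686/3


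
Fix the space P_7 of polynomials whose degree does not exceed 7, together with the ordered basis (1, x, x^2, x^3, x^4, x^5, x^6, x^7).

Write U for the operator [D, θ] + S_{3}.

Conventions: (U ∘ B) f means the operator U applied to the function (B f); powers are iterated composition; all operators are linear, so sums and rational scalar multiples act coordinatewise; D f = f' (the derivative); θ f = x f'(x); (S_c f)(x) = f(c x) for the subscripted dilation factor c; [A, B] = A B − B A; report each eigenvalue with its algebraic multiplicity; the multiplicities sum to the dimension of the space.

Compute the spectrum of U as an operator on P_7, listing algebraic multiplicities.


λ = 1 (multiplicity 1), λ = 3 (multiplicity 1), λ = 9 (multiplicity 1), λ = 27 (multiplicity 1), λ = 81 (multiplicity 1), λ = 243 (multiplicity 1), λ = 729 (multiplicity 1), λ = 2187 (multiplicity 1)

image of 1: 1
image of x: 3x + 1
image of x^2: 9x^2 + 2x
image of x^3: 27x^3 + 3x^2
image of x^4: 81x^4 + 4x^3
image of x^5: 243x^5 + 5x^4
image of x^6: 729x^6 + 6x^5
image of x^7: 2187x^7 + 7x^6
the matrix is upper triangular; its diagonal is (1, 3, 9, 27, 81, 243, 729, 2187)
for a triangular matrix the eigenvalues are the diagonal entries, with algebraic multiplicity their repetition count


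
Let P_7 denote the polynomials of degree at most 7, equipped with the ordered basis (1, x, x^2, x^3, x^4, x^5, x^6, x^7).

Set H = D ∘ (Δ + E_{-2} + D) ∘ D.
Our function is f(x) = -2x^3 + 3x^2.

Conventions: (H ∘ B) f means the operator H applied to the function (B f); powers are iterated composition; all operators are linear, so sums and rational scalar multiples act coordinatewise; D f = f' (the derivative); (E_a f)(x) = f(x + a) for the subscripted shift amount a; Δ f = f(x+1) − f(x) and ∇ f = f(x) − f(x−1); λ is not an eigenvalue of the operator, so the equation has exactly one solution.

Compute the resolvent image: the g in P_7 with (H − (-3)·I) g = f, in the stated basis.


the image equals g(x) = -(2/3)x^3 + x^2 + (4/3)x - 2/3

write g with unknown coordinates in the stated basis and equate coefficients in (H − (-3)·I) g = f
solving from the highest basis element down gives g = -(2/3)x^3 + x^2 + (4/3)x - 2/3
check: H g = -4x + 2
so H g − (-3)·g = -2x^3 + 3x^2 = f ✓


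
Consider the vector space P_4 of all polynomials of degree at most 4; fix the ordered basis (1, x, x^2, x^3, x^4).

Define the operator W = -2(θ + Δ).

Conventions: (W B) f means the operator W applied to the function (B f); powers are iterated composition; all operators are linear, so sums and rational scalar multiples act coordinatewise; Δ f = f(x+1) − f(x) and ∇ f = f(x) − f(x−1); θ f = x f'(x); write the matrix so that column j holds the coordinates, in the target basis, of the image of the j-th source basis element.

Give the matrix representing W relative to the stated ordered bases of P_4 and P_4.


the matrix is [[0, -2, -2, -2, -2]; [0, -2, -4, -6, -8]; [0, 0, -4, -6, -12]; [0, 0, 0, -6, -8]; [0, 0, 0, 0, -8]] (rows listed top to bottom)

image of 1: 0
image of x: -2x - 2
image of x^2: -4x^2 - 4x - 2
image of x^3: -6x^3 - 6x^2 - 6x - 2
image of x^4: -8x^4 - 8x^3 - 12x^2 - 8x - 2
each image's coordinates form column j of the matrix


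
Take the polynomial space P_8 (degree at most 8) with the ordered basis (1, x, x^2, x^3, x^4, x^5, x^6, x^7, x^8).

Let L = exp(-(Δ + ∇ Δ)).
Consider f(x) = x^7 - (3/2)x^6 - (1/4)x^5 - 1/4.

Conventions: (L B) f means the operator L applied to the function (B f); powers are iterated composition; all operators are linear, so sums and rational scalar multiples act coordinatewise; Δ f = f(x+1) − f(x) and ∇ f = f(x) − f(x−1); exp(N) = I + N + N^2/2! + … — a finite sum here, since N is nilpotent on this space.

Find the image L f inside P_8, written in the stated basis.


the image equals g(x) = x^7 - (17/2)x^6 - (133/4)x^5 + (1165/4)x^4 + 180x^3 - 1777x^2 - (291/4)x + 4113/4

order-1 term: -7x^6 - 54x^5 + (135/4)x^4 - (135/2)x^3 + 49x^2 - (33/4)x + 15/4
order-2 term: 21x^5 + (585/2)x^4 + (1625/2)x^3 + 225x^2 + (2453/4)x - 195/4
order-3 term: -35x^4 - 600x^3 - (5275/2)x^2 - (6165/2)x - 3999/4
order-4 term: 35x^3 + (1215/2)x^2 + (10815/4)x + 2925
order-5 term: -21x^2 - 306x - 3649/4
order-6 term: 7x + 123/2
order-7 term: -1
the series for exp(-(Δ + ∇ Δ)) f terminates at order 7
exp(-(Δ + ∇ Δ)) f = x^7 - (17/2)x^6 - (133/4)x^5 + (1165/4)x^4 + 180x^3 - 1777x^2 - (291/4)x + 4113/4


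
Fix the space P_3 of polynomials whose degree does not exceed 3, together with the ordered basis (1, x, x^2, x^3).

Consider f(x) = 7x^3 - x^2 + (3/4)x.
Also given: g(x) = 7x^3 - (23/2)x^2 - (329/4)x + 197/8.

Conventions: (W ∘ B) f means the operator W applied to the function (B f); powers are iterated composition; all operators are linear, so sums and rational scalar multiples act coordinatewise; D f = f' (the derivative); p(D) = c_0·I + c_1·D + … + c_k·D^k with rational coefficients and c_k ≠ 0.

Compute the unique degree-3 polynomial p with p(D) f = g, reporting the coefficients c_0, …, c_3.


D^0 f = 7x^3 - x^2 + (3/4)x
D^1 f = 21x^2 - 2x + 3/4
D^2 f = 42x - 2
D^3 f = 42
matching coefficients of g against c_0 f + c_1 Df + … from the top degree down determines the c_i
solution: c_0 = 1, c_1 = -1/2, c_2 = -2, c_3 = 1/2

p(D) = I − (1/2)·D − 2·D^2 + (1/2)·D^3, i.e. c_0 = 1, c_1 = -1/2, c_2 = -2, c_3 = 1/2


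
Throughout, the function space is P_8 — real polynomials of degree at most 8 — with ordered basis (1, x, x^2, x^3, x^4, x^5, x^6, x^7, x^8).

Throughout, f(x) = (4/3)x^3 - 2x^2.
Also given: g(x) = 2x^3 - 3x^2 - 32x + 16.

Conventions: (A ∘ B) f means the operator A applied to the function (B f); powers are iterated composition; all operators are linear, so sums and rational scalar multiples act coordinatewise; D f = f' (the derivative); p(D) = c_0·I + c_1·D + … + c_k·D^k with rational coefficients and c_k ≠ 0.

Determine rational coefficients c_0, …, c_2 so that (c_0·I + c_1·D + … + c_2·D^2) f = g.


p(D) = (3/2)·I − 4·D^2, i.e. c_0 = 3/2, c_1 = 0, c_2 = -4

D^0 f = (4/3)x^3 - 2x^2
D^1 f = 4x^2 - 4x
D^2 f = 8x - 4
matching coefficients of g against c_0 f + c_1 Df + … from the top degree down determines the c_i
solution: c_0 = 3/2, c_1 = 0, c_2 = -4


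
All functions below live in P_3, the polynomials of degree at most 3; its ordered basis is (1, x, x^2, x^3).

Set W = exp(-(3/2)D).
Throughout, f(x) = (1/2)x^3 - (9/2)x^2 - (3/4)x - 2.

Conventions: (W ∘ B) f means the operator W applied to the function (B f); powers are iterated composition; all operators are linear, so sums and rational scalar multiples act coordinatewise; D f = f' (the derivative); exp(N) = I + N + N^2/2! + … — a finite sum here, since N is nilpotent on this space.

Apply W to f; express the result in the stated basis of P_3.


order-1 term: -(9/4)x^2 + (27/2)x + 9/8
order-2 term: (27/8)x - 81/8
order-3 term: -27/16
the series for exp(-(3/2)D) f terminates at order 3
exp(-(3/2)D) f = (1/2)x^3 - (27/4)x^2 + (129/8)x - 203/16

g(x) = (1/2)x^3 - (27/4)x^2 + (129/8)x - 203/16


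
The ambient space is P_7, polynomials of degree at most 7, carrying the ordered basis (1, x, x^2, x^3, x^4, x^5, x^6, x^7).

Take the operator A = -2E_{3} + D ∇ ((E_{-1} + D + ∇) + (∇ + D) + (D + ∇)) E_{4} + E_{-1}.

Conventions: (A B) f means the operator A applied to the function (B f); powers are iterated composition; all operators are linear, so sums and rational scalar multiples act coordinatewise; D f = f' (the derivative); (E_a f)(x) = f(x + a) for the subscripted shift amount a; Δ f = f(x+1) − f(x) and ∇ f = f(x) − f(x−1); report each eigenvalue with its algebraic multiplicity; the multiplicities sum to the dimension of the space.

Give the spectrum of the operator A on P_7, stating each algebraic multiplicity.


image of 1: -1
image of x: -x - 7
image of x^2: -x^2 - 14x - 15
image of x^3: -x^3 - 21x^2 - 45x - 4
image of x^4: -x^4 - 28x^3 - 90x^2 - 16x + 383
image of x^5: -x^5 - 35x^4 - 150x^3 - 40x^2 + 1915x + 3708
image of x^6: -x^6 - 42x^5 - 225x^4 - 80x^3 + 5745x^2 + 22248x + 25819
image of x^7: -x^7 - 49x^6 - 315x^5 - 140x^4 + 13405x^3 + 77868x^2 + 180733x + 155428
the matrix is upper triangular; its diagonal is (-1, -1, -1, -1, -1, -1, -1, -1)
for a triangular matrix the eigenvalues are the diagonal entries, with algebraic multiplicity their repetition count

λ = -1 (multiplicity 8)


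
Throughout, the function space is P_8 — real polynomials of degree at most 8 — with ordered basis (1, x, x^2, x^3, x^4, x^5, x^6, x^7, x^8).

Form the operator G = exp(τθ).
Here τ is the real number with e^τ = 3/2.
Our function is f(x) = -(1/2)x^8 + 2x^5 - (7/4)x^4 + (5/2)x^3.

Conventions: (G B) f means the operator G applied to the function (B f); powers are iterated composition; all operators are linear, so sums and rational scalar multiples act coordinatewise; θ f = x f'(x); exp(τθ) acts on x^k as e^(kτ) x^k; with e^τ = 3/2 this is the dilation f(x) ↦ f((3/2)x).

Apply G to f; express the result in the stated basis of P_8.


exp(τθ) x^k = e^(kτ) x^k; with e^τ = 3/2 this sends x^k to (3/2)^k x^k
x^3 ↦ 27/8 x^3
x^4 ↦ 81/16 x^4
x^5 ↦ 243/32 x^5
x^8 ↦ 6561/256 x^8
applying this coordinatewise to f: exp(τθ) f = -(6561/512)x^8 + (243/16)x^5 - (567/64)x^4 + (135/16)x^3

the image equals g(x) = -(6561/512)x^8 + (243/16)x^5 - (567/64)x^4 + (135/16)x^3


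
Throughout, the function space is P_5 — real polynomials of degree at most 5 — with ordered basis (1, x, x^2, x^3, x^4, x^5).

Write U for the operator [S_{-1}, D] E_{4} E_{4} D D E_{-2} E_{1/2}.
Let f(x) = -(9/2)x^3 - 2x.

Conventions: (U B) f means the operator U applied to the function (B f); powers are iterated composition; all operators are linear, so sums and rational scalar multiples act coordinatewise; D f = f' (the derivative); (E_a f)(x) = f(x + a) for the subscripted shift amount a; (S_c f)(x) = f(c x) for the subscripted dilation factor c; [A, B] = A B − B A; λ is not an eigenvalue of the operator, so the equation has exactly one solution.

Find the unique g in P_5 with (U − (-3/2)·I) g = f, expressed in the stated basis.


the result is g(x) = -3x^3 - (4/3)x + 24

write g with unknown coordinates in the stated basis and equate coefficients in (U − (-3/2)·I) g = f
solving from the highest basis element down gives g = -3x^3 - (4/3)x + 24
check: U g = -36
so U g − (-3/2)·g = -(9/2)x^3 - 2x = f ✓


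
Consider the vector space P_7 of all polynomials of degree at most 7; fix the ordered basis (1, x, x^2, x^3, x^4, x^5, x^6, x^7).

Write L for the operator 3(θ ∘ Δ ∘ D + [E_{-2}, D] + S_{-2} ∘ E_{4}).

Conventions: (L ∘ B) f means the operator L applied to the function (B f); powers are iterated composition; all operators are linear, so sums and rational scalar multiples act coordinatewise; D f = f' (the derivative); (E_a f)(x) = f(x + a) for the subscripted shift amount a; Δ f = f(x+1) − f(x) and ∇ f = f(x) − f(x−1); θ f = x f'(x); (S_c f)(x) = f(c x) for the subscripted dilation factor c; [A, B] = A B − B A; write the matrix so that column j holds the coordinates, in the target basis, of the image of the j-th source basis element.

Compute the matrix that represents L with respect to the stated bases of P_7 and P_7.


image of 1: 3
image of x: -6x + 12
image of x^2: 12x^2 - 48x + 48
image of x^3: -24x^3 + 144x^2 - 270x + 192
image of x^4: 48x^4 - 384x^3 + 1224x^2 - 1500x + 768
image of x^5: -96x^5 + 960x^4 - 3660x^3 + 7860x^2 - 7620x + 3072
image of x^6: 192x^6 - 2304x^5 + 11880x^4 - 30180x^3 + 46440x^2 - 36774x + 12288
image of x^7: -384x^7 + 5376x^6 - 31626x^5 + 108780x^4 - 213780x^3 + 258678x^2 - 171906x + 49152
each image's coordinates form column j of the matrix

the matrix is [[3, 12, 48, 192, 768, 3072, 12288, 49152]; [0, -6, -48, -270, -1500, -7620, -36774, -171906]; [0, 0, 12, 144, 1224, 7860, 46440, 258678]; [0, 0, 0, -24, -384, -3660, -30180, -213780]; [0, 0, 0, 0, 48, 960, 11880, 108780]; [0, 0, 0, 0, 0, -96, -2304, -31626]; [0, 0, 0, 0, 0, 0, 192, 5376]; [0, 0, 0, 0, 0, 0, 0, -384]] (rows listed top to bottom)


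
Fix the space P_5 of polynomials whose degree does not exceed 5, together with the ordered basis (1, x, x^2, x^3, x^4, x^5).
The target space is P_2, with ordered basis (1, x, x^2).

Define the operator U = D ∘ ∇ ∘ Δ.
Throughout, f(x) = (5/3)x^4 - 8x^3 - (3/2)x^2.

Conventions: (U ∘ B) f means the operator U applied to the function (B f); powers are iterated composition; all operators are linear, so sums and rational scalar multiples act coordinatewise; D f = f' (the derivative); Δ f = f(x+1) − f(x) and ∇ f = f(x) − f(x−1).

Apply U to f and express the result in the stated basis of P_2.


the result is g(x) = 40x - 48

Δ f = (20/3)x^3 - 14x^2 - (61/3)x - 47/6
∇ Δ f = 20x^2 - 48x + 1/3
D ∇ Δ f = 40x - 48


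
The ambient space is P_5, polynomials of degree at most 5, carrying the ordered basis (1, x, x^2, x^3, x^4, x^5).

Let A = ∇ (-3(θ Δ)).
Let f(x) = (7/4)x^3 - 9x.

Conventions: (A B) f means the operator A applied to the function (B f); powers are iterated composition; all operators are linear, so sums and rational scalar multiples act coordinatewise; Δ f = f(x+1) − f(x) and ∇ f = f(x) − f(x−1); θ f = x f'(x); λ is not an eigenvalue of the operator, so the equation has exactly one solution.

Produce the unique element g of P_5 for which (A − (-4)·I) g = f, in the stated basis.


write g with unknown coordinates in the stated basis and equate coefficients in (A − (-4)·I) g = f
solving from the highest basis element down gives g = (7/16)x^3 + (27/16)x - 63/64
check: A g = -(63/4)x + 63/16
so A g − (-4)·g = (7/4)x^3 - 9x = f ✓

the image equals g(x) = (7/16)x^3 + (27/16)x - 63/64


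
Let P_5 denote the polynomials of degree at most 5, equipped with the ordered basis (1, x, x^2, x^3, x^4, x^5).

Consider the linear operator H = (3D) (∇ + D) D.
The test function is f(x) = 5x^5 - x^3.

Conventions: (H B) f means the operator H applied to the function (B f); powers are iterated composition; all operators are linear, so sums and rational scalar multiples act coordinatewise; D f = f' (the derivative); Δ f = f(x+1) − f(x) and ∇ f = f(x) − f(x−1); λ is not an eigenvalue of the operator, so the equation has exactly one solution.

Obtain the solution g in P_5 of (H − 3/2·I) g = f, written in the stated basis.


write g with unknown coordinates in the stated basis and equate coefficients in (H − 3/2·I) g = f
solving from the highest basis element down gives g = -(10/3)x^5 + (2/3)x^3 - 800x^2 + 400x - 352/3
check: H g = -1200x^2 + 600x - 176
so H g − 3/2·g = 5x^5 - x^3 = f ✓

g(x) = -(10/3)x^5 + (2/3)x^3 - 800x^2 + 400x - 352/3


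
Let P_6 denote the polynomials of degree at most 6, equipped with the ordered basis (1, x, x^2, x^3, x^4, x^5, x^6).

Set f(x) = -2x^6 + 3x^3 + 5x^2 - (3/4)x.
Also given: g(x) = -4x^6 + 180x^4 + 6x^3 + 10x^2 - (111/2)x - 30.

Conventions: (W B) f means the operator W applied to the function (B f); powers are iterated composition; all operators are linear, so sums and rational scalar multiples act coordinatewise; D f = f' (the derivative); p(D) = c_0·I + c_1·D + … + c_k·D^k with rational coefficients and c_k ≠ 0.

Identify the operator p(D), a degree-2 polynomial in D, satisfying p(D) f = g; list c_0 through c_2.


p(D) = 2·I − 3·D^2, i.e. c_0 = 2, c_1 = 0, c_2 = -3

D^0 f = -2x^6 + 3x^3 + 5x^2 - (3/4)x
D^1 f = -12x^5 + 9x^2 + 10x - 3/4
D^2 f = -60x^4 + 18x + 10
matching coefficients of g against c_0 f + c_1 Df + … from the top degree down determines the c_i
solution: c_0 = 2, c_1 = 0, c_2 = -3


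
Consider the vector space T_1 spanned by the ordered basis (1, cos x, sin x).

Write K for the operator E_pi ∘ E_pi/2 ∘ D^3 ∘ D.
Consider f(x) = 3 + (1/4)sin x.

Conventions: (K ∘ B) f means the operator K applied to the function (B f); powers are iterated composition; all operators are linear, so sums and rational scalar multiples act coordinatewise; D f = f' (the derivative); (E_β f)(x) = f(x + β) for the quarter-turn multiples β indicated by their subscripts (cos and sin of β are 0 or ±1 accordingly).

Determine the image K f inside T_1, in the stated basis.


the image equals g(x) = -(1/4)cos x

D f = (1/4)cos x
D D f = -(1/4)sin x
D D D f = -(1/4)cos x
D D D D f = (1/4)sin x
E_pi/2 D^3 D f = (1/4)cos x
E_pi (E_pi/2 ∘ D^3 ∘ D) f = -(1/4)cos x


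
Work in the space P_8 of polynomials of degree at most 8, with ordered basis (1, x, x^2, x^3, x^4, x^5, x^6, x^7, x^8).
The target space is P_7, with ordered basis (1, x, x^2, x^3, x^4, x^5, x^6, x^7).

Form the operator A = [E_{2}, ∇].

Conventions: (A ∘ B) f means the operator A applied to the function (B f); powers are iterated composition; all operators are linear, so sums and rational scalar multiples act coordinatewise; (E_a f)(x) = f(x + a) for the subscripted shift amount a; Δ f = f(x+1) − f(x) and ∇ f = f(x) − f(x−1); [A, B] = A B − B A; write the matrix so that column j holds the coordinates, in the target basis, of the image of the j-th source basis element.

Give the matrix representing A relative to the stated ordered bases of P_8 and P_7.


the matrix is [[0, 0, 0, 0, 0, 0, 0, 0, 0]; [0, 0, 0, 0, 0, 0, 0, 0, 0]; [0, 0, 0, 0, 0, 0, 0, 0, 0]; [0, 0, 0, 0, 0, 0, 0, 0, 0]; [0, 0, 0, 0, 0, 0, 0, 0, 0]; [0, 0, 0, 0, 0, 0, 0, 0, 0]; [0, 0, 0, 0, 0, 0, 0, 0, 0]; [0, 0, 0, 0, 0, 0, 0, 0, 0]] (rows listed top to bottom)

image of 1: 0
image of x: 0
image of x^2: 0
image of x^3: 0
image of x^4: 0
image of x^5: 0
image of x^6: 0
image of x^7: 0
image of x^8: 0
each image's coordinates form column j of the matrix


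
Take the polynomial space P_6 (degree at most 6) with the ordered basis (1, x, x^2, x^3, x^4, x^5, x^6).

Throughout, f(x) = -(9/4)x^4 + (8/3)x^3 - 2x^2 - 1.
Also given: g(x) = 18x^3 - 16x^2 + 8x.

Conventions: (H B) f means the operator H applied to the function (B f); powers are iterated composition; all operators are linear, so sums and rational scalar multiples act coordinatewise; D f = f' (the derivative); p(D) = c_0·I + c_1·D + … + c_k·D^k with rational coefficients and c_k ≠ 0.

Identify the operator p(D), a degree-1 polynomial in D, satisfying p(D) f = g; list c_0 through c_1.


p(D) = -2·D, i.e. c_0 = 0, c_1 = -2

D^0 f = -(9/4)x^4 + (8/3)x^3 - 2x^2 - 1
D^1 f = -9x^3 + 8x^2 - 4x
matching coefficients of g against c_0 f + c_1 Df + … from the top degree down determines the c_i
solution: c_0 = 0, c_1 = -2
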